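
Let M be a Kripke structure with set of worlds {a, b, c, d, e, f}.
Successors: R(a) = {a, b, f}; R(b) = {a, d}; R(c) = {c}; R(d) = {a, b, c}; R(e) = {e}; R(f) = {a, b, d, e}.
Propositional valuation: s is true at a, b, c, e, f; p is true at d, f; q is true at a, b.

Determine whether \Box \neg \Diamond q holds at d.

At d: \Box \neg \Diamond q requires \neg \Diamond q at every successor {a, b, c}.
  \neg \Diamond q fails at a, so \Box \neg \Diamond q is false at d.
    At a: \Diamond q is true, so \neg \Diamond q is false.
      At a: \Diamond q requires q at some successor in {a, b, f}.
        q holds at a, so \Diamond q is true at a.

No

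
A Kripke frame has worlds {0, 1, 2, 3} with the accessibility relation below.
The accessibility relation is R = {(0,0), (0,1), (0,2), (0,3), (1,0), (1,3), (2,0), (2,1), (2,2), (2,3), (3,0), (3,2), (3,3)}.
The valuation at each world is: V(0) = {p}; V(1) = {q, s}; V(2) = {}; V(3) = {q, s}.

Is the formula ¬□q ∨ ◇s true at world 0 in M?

Yes

At 0: ¬□q is true, ◇s is true, so ¬□q ∨ ◇s is true.
  At 0: □q is false, so ¬□q is true.
    At 0: □q requires q at every successor {0, 1, 2, 3}.
      q fails at 0, so □q is false at 0.
  At 0: ◇s requires s at some successor in {0, 1, 2, 3}.
    s holds at 1, so ◇s is true at 0.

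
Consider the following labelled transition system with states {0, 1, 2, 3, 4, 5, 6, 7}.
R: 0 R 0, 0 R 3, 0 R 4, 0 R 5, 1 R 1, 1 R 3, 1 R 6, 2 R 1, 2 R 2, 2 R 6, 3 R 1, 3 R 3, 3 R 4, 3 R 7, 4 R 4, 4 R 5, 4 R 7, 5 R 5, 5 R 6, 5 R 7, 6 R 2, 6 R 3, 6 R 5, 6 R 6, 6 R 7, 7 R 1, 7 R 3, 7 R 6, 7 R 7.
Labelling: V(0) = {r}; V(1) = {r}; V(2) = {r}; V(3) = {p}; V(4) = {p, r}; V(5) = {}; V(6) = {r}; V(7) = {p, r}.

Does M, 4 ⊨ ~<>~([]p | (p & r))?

At 4: <>~([]p | (p & r)) is true, so ~<>~([]p | (p & r)) is false.
  At 4: <>~([]p | (p & r)) requires ~([]p | (p & r)) at some successor in {4, 5, 7}.
    ~([]p | (p & r)) holds at 5, so <>~([]p | (p & r)) is true at 4.
      At 5: []p | (p & r) is false, so ~([]p | (p & r)) is true.

No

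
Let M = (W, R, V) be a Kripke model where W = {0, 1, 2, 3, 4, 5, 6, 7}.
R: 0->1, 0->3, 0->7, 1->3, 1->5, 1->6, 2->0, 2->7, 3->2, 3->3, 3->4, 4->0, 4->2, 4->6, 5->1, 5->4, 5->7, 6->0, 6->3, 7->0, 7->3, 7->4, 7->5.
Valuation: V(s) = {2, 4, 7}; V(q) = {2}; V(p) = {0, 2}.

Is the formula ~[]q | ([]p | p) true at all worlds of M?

Yes

Let φ = ~[]q | ([]p | p). Evaluate φ at each world:
  0 (successors {1, 3, 7}): φ is true.
  1 (successors {3, 5, 6}): φ is true.
  2 (successors {0, 7}): φ is true.
  3 (successors {2, 3, 4}): φ is true.
  4 (successors {0, 2, 6}): φ is true.
  5 (successors {1, 4, 7}): φ is true.
  6 (successors {0, 3}): φ is true.
  7 (successors {0, 3, 4, 5}): φ is true.
For instance, at 1:
  At 1: ~[]q is true, []p | p is false, so ~[]q | ([]p | p) is true.
    At 1: []q is false, so ~[]q is true.
      At 1: []q requires q at every successor {3, 5, 6}.
        q fails at 3, so []q is false at 1.
    At 1: []p is false, p is false, so []p | p is false.
      At 1: []p requires p at every successor {3, 5, 6}.
        p fails at 3, so []p is false at 1.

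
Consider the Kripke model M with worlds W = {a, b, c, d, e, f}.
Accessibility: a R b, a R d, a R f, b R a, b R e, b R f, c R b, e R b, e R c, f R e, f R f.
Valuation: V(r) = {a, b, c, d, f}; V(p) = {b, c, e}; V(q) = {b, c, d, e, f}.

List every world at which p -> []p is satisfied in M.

a, c, d, e, f

Recall that []ψ holds at a world iff ψ holds at every accessible world, and <>ψ holds iff ψ holds at some accessible world.
Let φ = p -> []p. Evaluate φ at each world:
  a (successors {b, d, f}): φ is true.
  b (successors {a, e, f}): φ is false.
  c (successors {b}): φ is true.
  d (successors ∅): φ is true.
  e (successors {b, c}): φ is true.
  f (successors {e, f}): φ is true.
For instance, at a:
  At a: p is false, []p is false, so p -> []p is true.
    At a: []p requires p at every successor {b, d, f}.
      p fails at d, so []p is false at a.
Satisfying worlds: {a, c, d, e, f}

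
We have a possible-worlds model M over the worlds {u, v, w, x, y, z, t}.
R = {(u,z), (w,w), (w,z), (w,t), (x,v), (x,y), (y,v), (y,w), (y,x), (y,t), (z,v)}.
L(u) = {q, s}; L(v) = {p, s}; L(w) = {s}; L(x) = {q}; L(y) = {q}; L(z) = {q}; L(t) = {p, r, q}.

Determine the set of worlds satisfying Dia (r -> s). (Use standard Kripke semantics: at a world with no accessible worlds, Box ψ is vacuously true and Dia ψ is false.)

Let φ = Dia (r -> s). Evaluate φ at each world:
  u (successors {z}): φ is true.
  v (successors ∅): φ is false.
  w (successors {w, z, t}): φ is true.
  x (successors {v, y}): φ is true.
  y (successors {v, w, x, t}): φ is true.
  z (successors {v}): φ is true.
  t (successors ∅): φ is false.
For instance, at x:
  At x: Dia (r -> s) requires r -> s at some successor in {v, y}.
    r -> s holds at v, so Dia (r -> s) is true at x.
Satisfying worlds: {u, w, x, y, z}

u, w, x, y, z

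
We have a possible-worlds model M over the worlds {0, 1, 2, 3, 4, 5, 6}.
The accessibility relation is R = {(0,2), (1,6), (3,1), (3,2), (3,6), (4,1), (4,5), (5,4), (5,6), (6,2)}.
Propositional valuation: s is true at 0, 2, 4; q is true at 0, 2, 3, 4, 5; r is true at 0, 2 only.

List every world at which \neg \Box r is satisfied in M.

1, 3, 4, 5

Let φ = \neg \Box r. Evaluate φ at each world:
  0 (successors {2}): φ is false.
  1 (successors {6}): φ is true.
  2 (successors ∅): φ is false.
  3 (successors {1, 2, 6}): φ is true.
  4 (successors {1, 5}): φ is true.
  5 (successors {4, 6}): φ is true.
  6 (successors {2}): φ is false.
For instance, at 4:
  At 4: \Box r is false, so \neg \Box r is true.
    At 4: \Box r requires r at every successor {1, 5}.
      r fails at 1, so \Box r is false at 4.
Satisfying worlds: {1, 3, 4, 5}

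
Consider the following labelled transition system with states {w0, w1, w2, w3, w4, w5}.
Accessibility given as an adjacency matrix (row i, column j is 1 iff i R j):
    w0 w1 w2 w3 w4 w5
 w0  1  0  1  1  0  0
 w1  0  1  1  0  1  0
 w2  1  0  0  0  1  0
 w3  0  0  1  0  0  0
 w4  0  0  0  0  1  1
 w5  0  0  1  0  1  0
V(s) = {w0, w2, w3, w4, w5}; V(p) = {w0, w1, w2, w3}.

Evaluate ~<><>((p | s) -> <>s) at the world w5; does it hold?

No

Recall that <>ψ holds at a world iff ψ holds at some accessible world.
At w5: <><>((p | s) -> <>s) is true, so ~<><>((p | s) -> <>s) is false.
  At w5: <><>((p | s) -> <>s) requires <>((p | s) -> <>s) at some successor in {w2, w4}.
    <>((p | s) -> <>s) holds at w2, so <><>((p | s) -> <>s) is true at w5.
      At w2: <>((p | s) -> <>s) requires (p | s) -> <>s at some successor in {w0, w4}.
        (p | s) -> <>s holds at w0, so <>((p | s) -> <>s) is true at w2.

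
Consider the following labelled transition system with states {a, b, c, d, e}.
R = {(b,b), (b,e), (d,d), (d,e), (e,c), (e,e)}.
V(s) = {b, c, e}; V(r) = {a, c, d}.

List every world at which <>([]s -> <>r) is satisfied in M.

b, d, e

Let φ = <>([]s -> <>r). Evaluate φ at each world:
  a (successors ∅): φ is false.
  b (successors {b, e}): φ is true.
  c (successors ∅): φ is false.
  d (successors {d, e}): φ is true.
  e (successors {c, e}): φ is true.
For instance, at b:
  At b: <>([]s -> <>r) requires []s -> <>r at some successor in {b, e}.
    []s -> <>r holds at e, so <>([]s -> <>r) is true at b.
      At e: []s is true, <>r is true, so []s -> <>r is true.
Satisfying worlds: {b, d, e}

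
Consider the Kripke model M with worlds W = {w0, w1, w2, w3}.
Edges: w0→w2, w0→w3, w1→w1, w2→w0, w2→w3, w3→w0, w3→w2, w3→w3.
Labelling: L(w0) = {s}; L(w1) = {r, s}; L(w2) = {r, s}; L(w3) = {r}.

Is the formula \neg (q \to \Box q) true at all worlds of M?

Recall that \Box ψ holds at a world iff ψ holds at every accessible world, and \Diamond ψ holds iff ψ holds at some accessible world.
Let φ = \neg (q \to \Box q). Evaluate φ at each world:
  w0 (successors {w2, w3}): φ is false.
  w1 (successors {w1}): φ is false.
  w2 (successors {w0, w3}): φ is false.
  w3 (successors {w0, w2, w3}): φ is false.
Detail at w0 (counterexample):
  At w0: q \to \Box q is true, so \neg (q \to \Box q) is false.
    At w0: q is false, \Box q is false, so q \to \Box q is true.
      At w0: \Box q requires q at every successor {w2, w3}.
        q fails at w2, so \Box q is false at w0.

No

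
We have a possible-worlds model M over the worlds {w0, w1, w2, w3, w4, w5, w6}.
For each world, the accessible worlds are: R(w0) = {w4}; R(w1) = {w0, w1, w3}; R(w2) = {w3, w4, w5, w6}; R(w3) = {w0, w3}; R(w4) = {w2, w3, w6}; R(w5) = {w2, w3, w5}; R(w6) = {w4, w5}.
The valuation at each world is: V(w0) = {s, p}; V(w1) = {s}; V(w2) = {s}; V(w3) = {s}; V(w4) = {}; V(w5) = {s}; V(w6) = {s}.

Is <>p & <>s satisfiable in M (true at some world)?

Yes

Let φ = <>p & <>s. Evaluate φ at each world:
  w0 (successors {w4}): φ is false.
  w1 (successors {w0, w1, w3}): φ is true.
  w2 (successors {w3, w4, w5, w6}): φ is false.
  w3 (successors {w0, w3}): φ is true.
  w4 (successors {w2, w3, w6}): φ is false.
  w5 (successors {w2, w3, w5}): φ is false.
  w6 (successors {w4, w5}): φ is false.
Detail at w1 (witness):
  At w1: <>p is true, <>s is true, so <>p & <>s is true.
    At w1: <>p requires p at some successor in {w0, w1, w3}.
      p holds at w0, so <>p is true at w1.
    At w1: <>s requires s at some successor in {w0, w1, w3}.
      s holds at w0, so <>s is true at w1.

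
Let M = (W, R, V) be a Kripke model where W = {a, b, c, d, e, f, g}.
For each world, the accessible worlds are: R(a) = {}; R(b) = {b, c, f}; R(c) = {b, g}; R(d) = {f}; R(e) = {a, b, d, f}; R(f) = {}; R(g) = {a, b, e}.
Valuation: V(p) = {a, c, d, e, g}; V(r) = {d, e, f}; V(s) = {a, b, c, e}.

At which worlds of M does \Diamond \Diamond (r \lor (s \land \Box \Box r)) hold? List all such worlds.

b, c, e, g

Let φ = \Diamond \Diamond (r \lor (s \land \Box \Box r)). Evaluate φ at each world:
  a (successors ∅): φ is false.
  b (successors {b, c, f}): φ is true.
  c (successors {b, g}): φ is true.
  d (successors {f}): φ is false.
  e (successors {a, b, d, f}): φ is true.
  f (successors ∅): φ is false.
  g (successors {a, b, e}): φ is true.
For instance, at b:
  At b: \Diamond \Diamond (r \lor (s \land \Box \Box r)) requires \Diamond (r \lor (s \land \Box \Box r)) at some successor in {b, c, f}.
    \Diamond (r \lor (s \land \Box \Box r)) holds at b, so \Diamond \Diamond (r \lor (s \land \Box \Box r)) is true at b.
      At b: \Diamond (r \lor (s \land \Box \Box r)) requires r \lor (s \land \Box \Box r) at some successor in {b, c, f}.
        r \lor (s \land \Box \Box r) holds at f, so \Diamond (r \lor (s \land \Box \Box r)) is true at b.
Satisfying worlds: {b, c, e, g}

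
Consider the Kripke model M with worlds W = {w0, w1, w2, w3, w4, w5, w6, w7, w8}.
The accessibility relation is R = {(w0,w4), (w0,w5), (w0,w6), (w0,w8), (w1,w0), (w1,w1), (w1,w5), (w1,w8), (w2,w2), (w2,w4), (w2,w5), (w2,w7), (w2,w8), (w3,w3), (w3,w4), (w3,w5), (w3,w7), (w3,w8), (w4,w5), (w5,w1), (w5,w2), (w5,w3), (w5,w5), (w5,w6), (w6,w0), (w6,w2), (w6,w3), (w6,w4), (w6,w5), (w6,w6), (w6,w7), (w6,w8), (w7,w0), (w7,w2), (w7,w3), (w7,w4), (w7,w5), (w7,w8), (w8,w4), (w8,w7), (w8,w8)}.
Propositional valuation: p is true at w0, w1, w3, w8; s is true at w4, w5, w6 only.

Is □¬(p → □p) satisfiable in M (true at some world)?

No

Recall that □ψ holds at a world iff ψ holds at every accessible world, and ◇ψ holds iff ψ holds at some accessible world.
Let φ = □¬(p → □p). Evaluate φ at each world:
  w0 (successors {w4, w5, w6, w8}): φ is false.
  w1 (successors {w0, w1, w5, w8}): φ is false.
  w2 (successors {w2, w4, w5, w7, w8}): φ is false.
  w3 (successors {w3, w4, w5, w7, w8}): φ is false.
  w4 (successors {w5}): φ is false.
  w5 (successors {w1, w2, w3, w5, w6}): φ is false.
  w6 (successors {w0, w2, w3, w4, w5, w6, w7, w8}): φ is false.
  w7 (successors {w0, w2, w3, w4, w5, w8}): φ is false.
  w8 (successors {w4, w7, w8}): φ is false.
For instance, at w0:
  At w0: □¬(p → □p) requires ¬(p → □p) at every successor {w4, w5, w6, w8}.
    ¬(p → □p) fails at w4, so □¬(p → □p) is false at w0.
      At w4: p → □p is true, so ¬(p → □p) is false.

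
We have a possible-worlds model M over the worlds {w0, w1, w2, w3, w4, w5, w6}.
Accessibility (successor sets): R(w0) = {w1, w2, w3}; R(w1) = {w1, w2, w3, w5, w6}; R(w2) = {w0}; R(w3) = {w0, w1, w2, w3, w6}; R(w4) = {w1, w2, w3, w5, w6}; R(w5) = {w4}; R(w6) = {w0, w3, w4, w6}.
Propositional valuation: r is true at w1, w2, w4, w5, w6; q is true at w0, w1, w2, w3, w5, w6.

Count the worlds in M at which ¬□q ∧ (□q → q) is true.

2

Recall that □ψ holds at a world iff ψ holds at every accessible world, and ◇ψ holds iff ψ holds at some accessible world.
Let φ = ¬□q ∧ (□q → q). Evaluate φ at each world:
  w0 (successors {w1, w2, w3}): φ is false.
  w1 (successors {w1, w2, w3, w5, w6}): φ is false.
  w2 (successors {w0}): φ is false.
  w3 (successors {w0, w1, w2, w3, w6}): φ is false.
  w4 (successors {w1, w2, w3, w5, w6}): φ is false.
  w5 (successors {w4}): φ is true.
  w6 (successors {w0, w3, w4, w6}): φ is true.
For instance, at w0:
  At w0: ¬□q is false, □q → q is true, so ¬□q ∧ (□q → q) is false.
    At w0: □q is true, so ¬□q is false.
      At w0: □q requires q at every successor {w1, w2, w3}.
        At w1: q is true.
        At w2: q is true.
        At w3: q is true.
      So □q is true at w0.
    At w0: □q is true, q is true, so □q → q is true.
      At w0: □q requires q at every successor {w1, w2, w3}.
        At w1: q is true.
        At w2: q is true.
        At w3: q is true.
      So □q is true at w0.
Satisfying worlds: {w5, w6}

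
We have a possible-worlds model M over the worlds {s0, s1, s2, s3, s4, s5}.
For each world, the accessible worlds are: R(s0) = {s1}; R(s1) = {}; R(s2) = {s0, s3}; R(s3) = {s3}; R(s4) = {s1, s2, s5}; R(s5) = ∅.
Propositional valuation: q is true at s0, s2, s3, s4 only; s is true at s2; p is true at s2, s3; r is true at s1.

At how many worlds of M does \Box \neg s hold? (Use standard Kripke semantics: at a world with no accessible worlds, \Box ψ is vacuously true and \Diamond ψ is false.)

Let φ = \Box \neg s. Evaluate φ at each world:
  s0 (successors {s1}): φ is true.
  s1 (successors ∅): φ is true.
  s2 (successors {s0, s3}): φ is true.
  s3 (successors {s3}): φ is true.
  s4 (successors {s1, s2, s5}): φ is false.
  s5 (successors ∅): φ is true.
For instance, at s0:
  At s0: \Box \neg s requires \neg s at every successor {s1}.
    At s1: \neg s is true.
  So \Box \neg s is true at s0.
Satisfying worlds: {s0, s1, s2, s3, s5}

5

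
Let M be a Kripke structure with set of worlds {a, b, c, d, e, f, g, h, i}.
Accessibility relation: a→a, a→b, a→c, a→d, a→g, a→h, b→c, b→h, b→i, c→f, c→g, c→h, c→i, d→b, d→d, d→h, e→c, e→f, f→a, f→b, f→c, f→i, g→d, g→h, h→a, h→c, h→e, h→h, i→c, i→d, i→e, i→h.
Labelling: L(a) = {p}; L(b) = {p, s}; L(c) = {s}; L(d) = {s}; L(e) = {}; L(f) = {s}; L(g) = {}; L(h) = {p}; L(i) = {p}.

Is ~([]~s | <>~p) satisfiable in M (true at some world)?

No

Let φ = ~([]~s | <>~p). Evaluate φ at each world:
  a (successors {a, b, c, d, g, h}): φ is false.
  b (successors {c, h, i}): φ is false.
  c (successors {f, g, h, i}): φ is false.
  d (successors {b, d, h}): φ is false.
  e (successors {c, f}): φ is false.
  f (successors {a, b, c, i}): φ is false.
  g (successors {d, h}): φ is false.
  h (successors {a, c, e, h}): φ is false.
  i (successors {c, d, e, h}): φ is false.
For instance, at h:
  At h: []~s | <>~p is true, so ~([]~s | <>~p) is false.
    At h: []~s is false, <>~p is true, so []~s | <>~p is true.
      At h: []~s requires ~s at every successor {a, c, e, h}.
        ~s fails at c, so []~s is false at h.
      At h: <>~p requires ~p at some successor in {a, c, e, h}.
        ~p holds at c, so <>~p is true at h.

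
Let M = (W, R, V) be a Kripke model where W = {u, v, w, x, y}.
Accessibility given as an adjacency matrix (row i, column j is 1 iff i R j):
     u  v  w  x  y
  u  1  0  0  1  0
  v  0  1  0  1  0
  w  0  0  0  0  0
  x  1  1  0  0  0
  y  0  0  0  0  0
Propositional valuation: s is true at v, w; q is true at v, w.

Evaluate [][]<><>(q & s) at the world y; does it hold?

Yes

At y: no accessible worlds, so [][]<><>(q & s) holds vacuously.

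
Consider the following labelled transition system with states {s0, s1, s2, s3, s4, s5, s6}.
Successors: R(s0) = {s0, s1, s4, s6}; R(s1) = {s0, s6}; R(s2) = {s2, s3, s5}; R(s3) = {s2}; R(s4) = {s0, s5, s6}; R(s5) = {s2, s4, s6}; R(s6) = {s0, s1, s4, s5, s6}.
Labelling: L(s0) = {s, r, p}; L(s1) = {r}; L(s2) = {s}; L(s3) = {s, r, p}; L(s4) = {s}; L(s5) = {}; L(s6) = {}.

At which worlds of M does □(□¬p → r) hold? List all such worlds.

s0, s1, s3, s5

Let φ = □(□¬p → r). Evaluate φ at each world:
  s0 (successors {s0, s1, s4, s6}): φ is true.
  s1 (successors {s0, s6}): φ is true.
  s2 (successors {s2, s3, s5}): φ is false.
  s3 (successors {s2}): φ is true.
  s4 (successors {s0, s5, s6}): φ is false.
  s5 (successors {s2, s4, s6}): φ is true.
  s6 (successors {s0, s1, s4, s5, s6}): φ is false.
For instance, at s6:
  At s6: □(□¬p → r) requires □¬p → r at every successor {s0, s1, s4, s5, s6}.
    □¬p → r fails at s5, so □(□¬p → r) is false at s6.
      At s5: □¬p is true, r is false, so □¬p → r is false.
Satisfying worlds: {s0, s1, s3, s5}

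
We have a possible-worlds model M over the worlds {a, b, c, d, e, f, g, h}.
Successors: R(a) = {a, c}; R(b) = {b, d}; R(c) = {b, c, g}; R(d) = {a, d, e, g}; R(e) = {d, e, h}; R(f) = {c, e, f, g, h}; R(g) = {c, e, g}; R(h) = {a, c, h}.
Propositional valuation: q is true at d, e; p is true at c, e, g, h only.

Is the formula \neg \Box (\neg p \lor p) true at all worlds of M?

Let φ = \neg \Box (\neg p \lor p). Evaluate φ at each world:
  a (successors {a, c}): φ is false.
  b (successors {b, d}): φ is false.
  c (successors {b, c, g}): φ is false.
  d (successors {a, d, e, g}): φ is false.
  e (successors {d, e, h}): φ is false.
  f (successors {c, e, f, g, h}): φ is false.
  g (successors {c, e, g}): φ is false.
  h (successors {a, c, h}): φ is false.
Detail at a (counterexample):
  At a: \Box (\neg p \lor p) is true, so \neg \Box (\neg p \lor p) is false.
    At a: \Box (\neg p \lor p) requires \neg p \lor p at every successor {a, c}.
      At a: \neg p \lor p is true.
      At c: \neg p \lor p is true.
    So \Box (\neg p \lor p) is true at a.

No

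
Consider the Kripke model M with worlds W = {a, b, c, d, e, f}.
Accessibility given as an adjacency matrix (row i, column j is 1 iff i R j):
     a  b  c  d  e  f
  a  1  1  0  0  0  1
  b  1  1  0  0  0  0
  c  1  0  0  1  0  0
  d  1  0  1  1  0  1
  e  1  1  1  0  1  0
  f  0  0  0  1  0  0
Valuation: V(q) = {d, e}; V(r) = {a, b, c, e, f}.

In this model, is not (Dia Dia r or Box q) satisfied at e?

At e: Dia Dia r or Box q is true, so not (Dia Dia r or Box q) is false.
  At e: Dia Dia r is true, Box q is false, so Dia Dia r or Box q is true.
    At e: Dia Dia r requires Dia r at some successor in {a, b, c, e}.
      Dia r holds at a, so Dia Dia r is true at e.
    At e: Box q requires q at every successor {a, b, c, e}.
      q fails at a, so Box q is false at e.

No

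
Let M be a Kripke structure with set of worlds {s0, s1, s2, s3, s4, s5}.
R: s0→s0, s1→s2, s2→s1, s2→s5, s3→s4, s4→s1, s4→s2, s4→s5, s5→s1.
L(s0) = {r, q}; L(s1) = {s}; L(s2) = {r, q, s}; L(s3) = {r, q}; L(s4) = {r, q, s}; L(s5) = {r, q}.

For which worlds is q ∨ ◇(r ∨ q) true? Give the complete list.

Let φ = q ∨ ◇(r ∨ q). Evaluate φ at each world:
  s0 (successors {s0}): φ is true.
  s1 (successors {s2}): φ is true.
  s2 (successors {s1, s5}): φ is true.
  s3 (successors {s4}): φ is true.
  s4 (successors {s1, s2, s5}): φ is true.
  s5 (successors {s1}): φ is true.
For instance, at s1:
  At s1: q is false, ◇(r ∨ q) is true, so q ∨ ◇(r ∨ q) is true.
    At s1: ◇(r ∨ q) requires r ∨ q at some successor in {s2}.
      r ∨ q holds at s2, so ◇(r ∨ q) is true at s1.
Satisfying worlds: {s0, s1, s2, s3, s4, s5}

s0, s1, s2, s3, s4, s5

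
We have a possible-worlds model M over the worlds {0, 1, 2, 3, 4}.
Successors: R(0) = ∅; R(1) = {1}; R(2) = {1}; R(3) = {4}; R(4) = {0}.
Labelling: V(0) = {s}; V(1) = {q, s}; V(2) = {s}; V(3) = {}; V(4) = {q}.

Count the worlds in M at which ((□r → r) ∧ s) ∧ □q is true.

Let φ = ((□r → r) ∧ s) ∧ □q. Evaluate φ at each world:
  0 (successors ∅): φ is false.
  1 (successors {1}): φ is true.
  2 (successors {1}): φ is true.
  3 (successors {4}): φ is false.
  4 (successors {0}): φ is false.
For instance, at 4:
  At 4: (□r → r) ∧ s is false, □q is false, so ((□r → r) ∧ s) ∧ □q is false.
    At 4: □r → r is true, s is false, so (□r → r) ∧ s is false.
      At 4: □r is false, r is false, so □r → r is true.
    At 4: □q requires q at every successor {0}.
      q fails at 0, so □q is false at 4.
Satisfying worlds: {1, 2}

2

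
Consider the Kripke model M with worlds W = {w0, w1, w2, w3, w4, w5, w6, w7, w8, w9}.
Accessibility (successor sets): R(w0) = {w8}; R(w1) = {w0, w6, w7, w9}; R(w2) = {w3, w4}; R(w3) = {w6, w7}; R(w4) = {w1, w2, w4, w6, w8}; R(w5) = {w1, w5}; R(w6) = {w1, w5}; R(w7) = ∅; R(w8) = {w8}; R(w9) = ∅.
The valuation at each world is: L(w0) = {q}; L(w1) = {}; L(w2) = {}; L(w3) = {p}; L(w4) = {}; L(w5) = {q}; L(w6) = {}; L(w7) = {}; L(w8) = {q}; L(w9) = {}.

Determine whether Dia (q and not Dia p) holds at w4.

At w4: Dia (q and not Dia p) requires q and not Dia p at some successor in {w1, w2, w4, w6, w8}.
  q and not Dia p holds at w8, so Dia (q and not Dia p) is true at w4.
    At w8: q is true, not Dia p is true, so q and not Dia p is true.
      At w8: Dia p is false, so not Dia p is true.

Yes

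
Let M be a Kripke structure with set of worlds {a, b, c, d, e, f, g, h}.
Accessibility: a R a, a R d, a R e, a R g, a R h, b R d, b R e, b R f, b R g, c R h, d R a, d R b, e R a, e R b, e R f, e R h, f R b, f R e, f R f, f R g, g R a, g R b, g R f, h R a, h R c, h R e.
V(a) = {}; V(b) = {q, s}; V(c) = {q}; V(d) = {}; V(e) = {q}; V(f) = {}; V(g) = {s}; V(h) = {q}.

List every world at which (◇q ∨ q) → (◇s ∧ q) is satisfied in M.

Let φ = (◇q ∨ q) → (◇s ∧ q). Evaluate φ at each world:
  a (successors {a, d, e, g, h}): φ is false.
  b (successors {d, e, f, g}): φ is true.
  c (successors {h}): φ is false.
  d (successors {a, b}): φ is false.
  e (successors {a, b, f, h}): φ is true.
  f (successors {b, e, f, g}): φ is false.
  g (successors {a, b, f}): φ is false.
  h (successors {a, c, e}): φ is false.
For instance, at c:
  At c: ◇q ∨ q is true, ◇s ∧ q is false, so (◇q ∨ q) → (◇s ∧ q) is false.
    At c: ◇q is true, q is true, so ◇q ∨ q is true.
      At c: ◇q requires q at some successor in {h}.
        q holds at h, so ◇q is true at c.
    At c: ◇s is false, q is true, so ◇s ∧ q is false.
      At c: ◇s requires s at some successor in {h}.
        At h: s is false.
      So ◇s is false at c.
Satisfying worlds: {b, e}

b, e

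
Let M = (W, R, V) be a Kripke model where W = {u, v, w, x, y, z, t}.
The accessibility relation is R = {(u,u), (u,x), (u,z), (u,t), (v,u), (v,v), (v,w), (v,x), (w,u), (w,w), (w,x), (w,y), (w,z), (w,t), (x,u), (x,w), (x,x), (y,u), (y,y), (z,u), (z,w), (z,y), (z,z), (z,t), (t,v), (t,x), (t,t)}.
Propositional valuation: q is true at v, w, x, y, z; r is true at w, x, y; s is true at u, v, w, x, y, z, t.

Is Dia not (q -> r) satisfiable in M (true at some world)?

Let φ = Dia not (q -> r). Evaluate φ at each world:
  u (successors {u, x, z, t}): φ is true.
  v (successors {u, v, w, x}): φ is true.
  w (successors {u, w, x, y, z, t}): φ is true.
  x (successors {u, w, x}): φ is false.
  y (successors {u, y}): φ is false.
  z (successors {u, w, y, z, t}): φ is true.
  t (successors {v, x, t}): φ is true.
Detail at u (witness):
  At u: Dia not (q -> r) requires not (q -> r) at some successor in {u, x, z, t}.
    not (q -> r) holds at z, so Dia not (q -> r) is true at u.

Yes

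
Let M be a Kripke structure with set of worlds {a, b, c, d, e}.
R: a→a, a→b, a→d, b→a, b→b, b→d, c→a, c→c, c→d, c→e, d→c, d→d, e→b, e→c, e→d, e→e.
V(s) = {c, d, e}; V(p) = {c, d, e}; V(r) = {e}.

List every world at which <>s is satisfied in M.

a, b, c, d, e

Let φ = <>s. Evaluate φ at each world:
  a (successors {a, b, d}): φ is true.
  b (successors {a, b, d}): φ is true.
  c (successors {a, c, d, e}): φ is true.
  d (successors {c, d}): φ is true.
  e (successors {b, c, d, e}): φ is true.
For instance, at c:
  At c: <>s requires s at some successor in {a, c, d, e}.
    s holds at c, so <>s is true at c.
Satisfying worlds: {a, b, c, d, e}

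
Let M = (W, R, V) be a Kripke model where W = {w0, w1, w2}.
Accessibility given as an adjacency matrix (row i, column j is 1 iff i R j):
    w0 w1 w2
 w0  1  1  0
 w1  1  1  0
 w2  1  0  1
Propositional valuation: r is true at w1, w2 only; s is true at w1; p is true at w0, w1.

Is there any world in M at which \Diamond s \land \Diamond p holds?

Yes

Recall that \Diamond ψ holds at a world iff ψ holds at some accessible world.
Let φ = \Diamond s \land \Diamond p. Evaluate φ at each world:
  w0 (successors {w0, w1}): φ is true.
  w1 (successors {w0, w1}): φ is true.
  w2 (successors {w0, w2}): φ is false.
Detail at w0 (witness):
  At w0: \Diamond s is true, \Diamond p is true, so \Diamond s \land \Diamond p is true.
    At w0: \Diamond s requires s at some successor in {w0, w1}.
      s holds at w1, so \Diamond s is true at w0.
    At w0: \Diamond p requires p at some successor in {w0, w1}.
      p holds at w0, so \Diamond p is true at w0.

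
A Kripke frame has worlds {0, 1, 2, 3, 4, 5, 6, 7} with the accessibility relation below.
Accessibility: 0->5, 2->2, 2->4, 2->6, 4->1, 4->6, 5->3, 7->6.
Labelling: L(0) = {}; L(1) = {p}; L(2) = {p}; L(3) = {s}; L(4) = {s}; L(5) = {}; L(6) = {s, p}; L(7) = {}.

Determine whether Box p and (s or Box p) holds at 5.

No

At 5: Box p is false, s or Box p is false, so Box p and (s or Box p) is false.
  At 5: Box p requires p at every successor {3}.
    p fails at 3, so Box p is false at 5.
  At 5: s is false, Box p is false, so s or Box p is false.
    At 5: Box p requires p at every successor {3}.
      p fails at 3, so Box p is false at 5.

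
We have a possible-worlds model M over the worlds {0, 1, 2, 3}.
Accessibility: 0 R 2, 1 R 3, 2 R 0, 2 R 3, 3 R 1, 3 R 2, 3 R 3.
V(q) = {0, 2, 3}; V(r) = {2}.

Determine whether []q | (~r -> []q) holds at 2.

At 2: []q is true, ~r -> []q is true, so []q | (~r -> []q) is true.
  At 2: []q requires q at every successor {0, 3}.
    At 0: q is true.
    At 3: q is true.
  So []q is true at 2.
  At 2: ~r is false, []q is true, so ~r -> []q is true.
    At 2: []q requires q at every successor {0, 3}.
      At 0: q is true.
      At 3: q is true.
    So []q is true at 2.

Yes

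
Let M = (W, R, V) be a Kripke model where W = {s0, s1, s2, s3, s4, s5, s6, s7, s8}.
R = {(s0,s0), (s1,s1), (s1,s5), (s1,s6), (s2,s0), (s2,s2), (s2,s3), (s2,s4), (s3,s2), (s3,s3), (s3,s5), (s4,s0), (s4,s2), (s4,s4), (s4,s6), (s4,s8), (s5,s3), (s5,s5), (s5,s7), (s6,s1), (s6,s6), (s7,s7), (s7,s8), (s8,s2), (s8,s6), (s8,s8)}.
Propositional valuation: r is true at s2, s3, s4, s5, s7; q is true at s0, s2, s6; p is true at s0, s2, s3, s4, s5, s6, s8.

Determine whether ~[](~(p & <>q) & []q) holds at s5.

At s5: [](~(p & <>q) & []q) is false, so ~[](~(p & <>q) & []q) is true.
  At s5: [](~(p & <>q) & []q) requires ~(p & <>q) & []q at every successor {s3, s5, s7}.
    ~(p & <>q) & []q fails at s3, so [](~(p & <>q) & []q) is false at s5.
      At s3: ~(p & <>q) is false, []q is false, so ~(p & <>q) & []q is false.

Yes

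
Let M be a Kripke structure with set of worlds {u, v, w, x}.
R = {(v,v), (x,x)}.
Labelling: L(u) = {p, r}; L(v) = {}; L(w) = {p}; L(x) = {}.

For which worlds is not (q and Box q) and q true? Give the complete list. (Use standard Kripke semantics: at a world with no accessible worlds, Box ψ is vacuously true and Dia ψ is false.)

Let φ = not (q and Box q) and q. Evaluate φ at each world:
  u (successors ∅): φ is false.
  v (successors {v}): φ is false.
  w (successors ∅): φ is false.
  x (successors {x}): φ is false.
For instance, at v:
  At v: not (q and Box q) is true, q is false, so not (q and Box q) and q is false.
    At v: q and Box q is false, so not (q and Box q) is true.
      At v: q is false, Box q is false, so q and Box q is false.
Satisfying worlds: none.

none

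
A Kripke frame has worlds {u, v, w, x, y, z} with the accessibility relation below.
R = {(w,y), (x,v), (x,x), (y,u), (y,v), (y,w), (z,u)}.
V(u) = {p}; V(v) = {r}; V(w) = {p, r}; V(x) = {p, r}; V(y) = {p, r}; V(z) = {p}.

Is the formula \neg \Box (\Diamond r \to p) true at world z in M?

No

At z: \Box (\Diamond r \to p) is true, so \neg \Box (\Diamond r \to p) is false.
  At z: \Box (\Diamond r \to p) requires \Diamond r \to p at every successor {u}.
      At u: \Diamond r is false, p is true, so \Diamond r \to p is true.
  So \Box (\Diamond r \to p) is true at z.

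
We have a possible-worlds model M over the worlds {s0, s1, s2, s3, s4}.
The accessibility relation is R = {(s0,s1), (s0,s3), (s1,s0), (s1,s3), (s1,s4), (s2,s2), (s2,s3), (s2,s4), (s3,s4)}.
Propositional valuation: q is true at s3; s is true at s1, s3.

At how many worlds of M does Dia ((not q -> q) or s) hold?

Recall that Dia ψ holds at a world iff ψ holds at some accessible world.
Let φ = Dia ((not q -> q) or s). Evaluate φ at each world:
  s0 (successors {s1, s3}): φ is true.
  s1 (successors {s0, s3, s4}): φ is true.
  s2 (successors {s2, s3, s4}): φ is true.
  s3 (successors {s4}): φ is false.
  s4 (successors ∅): φ is false.
For instance, at s1:
  At s1: Dia ((not q -> q) or s) requires (not q -> q) or s at some successor in {s0, s3, s4}.
    (not q -> q) or s holds at s3, so Dia ((not q -> q) or s) is true at s1.
Satisfying worlds: {s0, s1, s2}

3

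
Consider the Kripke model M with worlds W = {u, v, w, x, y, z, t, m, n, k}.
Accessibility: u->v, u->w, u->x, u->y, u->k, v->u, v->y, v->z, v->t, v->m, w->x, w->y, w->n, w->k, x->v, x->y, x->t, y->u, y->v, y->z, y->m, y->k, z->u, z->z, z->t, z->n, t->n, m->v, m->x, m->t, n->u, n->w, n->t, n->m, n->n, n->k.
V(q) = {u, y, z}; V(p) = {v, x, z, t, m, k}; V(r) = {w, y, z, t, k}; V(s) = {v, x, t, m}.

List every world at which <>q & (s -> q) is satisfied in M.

u, w, y, z, n

Let φ = <>q & (s -> q). Evaluate φ at each world:
  u (successors {v, w, x, y, k}): φ is true.
  v (successors {u, y, z, t, m}): φ is false.
  w (successors {x, y, n, k}): φ is true.
  x (successors {v, y, t}): φ is false.
  y (successors {u, v, z, m, k}): φ is true.
  z (successors {u, z, t, n}): φ is true.
  t (successors {n}): φ is false.
  m (successors {v, x, t}): φ is false.
  n (successors {u, w, t, m, n, k}): φ is true.
  k (successors ∅): φ is false.
For instance, at u:
  At u: <>q is true, s -> q is true, so <>q & (s -> q) is true.
    At u: <>q requires q at some successor in {v, w, x, y, k}.
      q holds at y, so <>q is true at u.
Satisfying worlds: {u, w, y, z, n}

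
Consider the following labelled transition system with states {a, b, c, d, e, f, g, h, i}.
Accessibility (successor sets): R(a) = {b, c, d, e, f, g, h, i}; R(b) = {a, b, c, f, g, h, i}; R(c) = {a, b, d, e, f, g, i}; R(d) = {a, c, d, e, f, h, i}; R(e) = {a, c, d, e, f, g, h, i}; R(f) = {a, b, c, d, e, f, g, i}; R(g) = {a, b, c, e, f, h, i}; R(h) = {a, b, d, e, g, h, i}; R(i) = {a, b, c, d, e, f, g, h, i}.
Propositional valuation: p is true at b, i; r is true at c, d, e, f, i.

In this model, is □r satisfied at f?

No

Recall that □ψ holds at a world iff ψ holds at every accessible world, and ◇ψ holds iff ψ holds at some accessible world.
At f: □r requires r at every successor {a, b, c, d, e, f, g, i}.
  r fails at a, so □r is false at f.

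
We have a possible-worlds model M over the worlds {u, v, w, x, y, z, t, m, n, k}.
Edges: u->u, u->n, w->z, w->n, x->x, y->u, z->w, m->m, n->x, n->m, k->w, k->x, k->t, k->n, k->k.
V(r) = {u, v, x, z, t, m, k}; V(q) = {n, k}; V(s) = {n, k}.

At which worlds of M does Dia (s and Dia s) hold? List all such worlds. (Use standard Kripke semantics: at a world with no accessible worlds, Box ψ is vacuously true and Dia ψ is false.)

k

Let φ = Dia (s and Dia s). Evaluate φ at each world:
  u (successors {u, n}): φ is false.
  v (successors ∅): φ is false.
  w (successors {z, n}): φ is false.
  x (successors {x}): φ is false.
  y (successors {u}): φ is false.
  z (successors {w}): φ is false.
  t (successors ∅): φ is false.
  m (successors {m}): φ is false.
  n (successors {x, m}): φ is false.
  k (successors {w, x, t, n, k}): φ is true.
For instance, at x:
  At x: Dia (s and Dia s) requires s and Dia s at some successor in {x}.
    At x: s and Dia s is false.
  So Dia (s and Dia s) is false at x.
Satisfying worlds: {k}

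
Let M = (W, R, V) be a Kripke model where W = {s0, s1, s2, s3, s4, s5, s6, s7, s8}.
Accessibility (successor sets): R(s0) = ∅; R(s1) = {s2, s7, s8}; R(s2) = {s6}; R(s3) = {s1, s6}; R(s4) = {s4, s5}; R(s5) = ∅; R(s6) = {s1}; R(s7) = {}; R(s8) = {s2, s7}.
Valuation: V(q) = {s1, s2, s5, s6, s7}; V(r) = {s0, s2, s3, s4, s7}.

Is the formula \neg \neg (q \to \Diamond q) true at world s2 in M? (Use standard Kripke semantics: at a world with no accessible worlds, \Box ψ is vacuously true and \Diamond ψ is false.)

At s2: \neg (q \to \Diamond q) is false, so \neg \neg (q \to \Diamond q) is true.
  At s2: q \to \Diamond q is true, so \neg (q \to \Diamond q) is false.
    At s2: q is true, \Diamond q is true, so q \to \Diamond q is true.
      At s2: \Diamond q requires q at some successor in {s6}.
        q holds at s6, so \Diamond q is true at s2.

Yes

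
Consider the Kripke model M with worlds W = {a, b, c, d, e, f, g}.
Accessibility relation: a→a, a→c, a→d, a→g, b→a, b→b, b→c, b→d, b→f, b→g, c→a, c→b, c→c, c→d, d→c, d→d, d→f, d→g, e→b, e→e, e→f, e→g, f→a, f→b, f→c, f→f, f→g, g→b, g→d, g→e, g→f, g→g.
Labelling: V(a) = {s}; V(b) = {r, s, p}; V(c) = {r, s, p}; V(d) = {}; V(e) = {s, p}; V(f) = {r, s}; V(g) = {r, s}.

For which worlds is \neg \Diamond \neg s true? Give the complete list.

Let φ = \neg \Diamond \neg s. Evaluate φ at each world:
  a (successors {a, c, d, g}): φ is false.
  b (successors {a, b, c, d, f, g}): φ is false.
  c (successors {a, b, c, d}): φ is false.
  d (successors {c, d, f, g}): φ is false.
  e (successors {b, e, f, g}): φ is true.
  f (successors {a, b, c, f, g}): φ is true.
  g (successors {b, d, e, f, g}): φ is false.
For instance, at f:
  At f: \Diamond \neg s is false, so \neg \Diamond \neg s is true.
    At f: \Diamond \neg s requires \neg s at some successor in {a, b, c, f, g}.
      At a: \neg s is false.
      At b: \neg s is false.
      At c: \neg s is false.
      At f: \neg s is false.
      At g: \neg s is false.
    So \Diamond \neg s is false at f.
Satisfying worlds: {e, f}

e, f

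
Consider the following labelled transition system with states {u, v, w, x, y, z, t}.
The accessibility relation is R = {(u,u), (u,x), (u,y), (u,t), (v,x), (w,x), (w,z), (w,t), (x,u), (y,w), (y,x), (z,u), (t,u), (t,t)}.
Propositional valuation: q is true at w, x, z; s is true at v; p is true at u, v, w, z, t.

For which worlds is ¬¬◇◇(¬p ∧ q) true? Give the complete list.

Recall that ◇ψ holds at a world iff ψ holds at some accessible world.
Let φ = ¬¬◇◇(¬p ∧ q). Evaluate φ at each world:
  u (successors {u, x, y, t}): φ is true.
  v (successors {x}): φ is false.
  w (successors {x, z, t}): φ is false.
  x (successors {u}): φ is true.
  y (successors {w, x}): φ is true.
  z (successors {u}): φ is true.
  t (successors {u, t}): φ is true.
For instance, at x:
  At x: ¬◇◇(¬p ∧ q) is false, so ¬¬◇◇(¬p ∧ q) is true.
    At x: ◇◇(¬p ∧ q) is true, so ¬◇◇(¬p ∧ q) is false.
      At x: ◇◇(¬p ∧ q) requires ◇(¬p ∧ q) at some successor in {u}.
        ◇(¬p ∧ q) holds at u, so ◇◇(¬p ∧ q) is true at x.
Satisfying worlds: {u, x, y, z, t}

u, x, y, z, t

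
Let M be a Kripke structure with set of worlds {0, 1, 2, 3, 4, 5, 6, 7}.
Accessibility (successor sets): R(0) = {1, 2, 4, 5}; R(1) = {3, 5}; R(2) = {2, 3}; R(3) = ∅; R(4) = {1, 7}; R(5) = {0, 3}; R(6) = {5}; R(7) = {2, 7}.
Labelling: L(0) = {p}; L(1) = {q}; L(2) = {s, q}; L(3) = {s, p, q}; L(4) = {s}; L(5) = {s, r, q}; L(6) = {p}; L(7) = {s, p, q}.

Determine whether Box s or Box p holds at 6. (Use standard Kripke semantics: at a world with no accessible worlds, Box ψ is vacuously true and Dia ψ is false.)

Yes

At 6: Box s is true, Box p is false, so Box s or Box p is true.
  At 6: Box s requires s at every successor {5}.
    At 5: s is true.
  So Box s is true at 6.
  At 6: Box p requires p at every successor {5}.
    p fails at 5, so Box p is false at 6.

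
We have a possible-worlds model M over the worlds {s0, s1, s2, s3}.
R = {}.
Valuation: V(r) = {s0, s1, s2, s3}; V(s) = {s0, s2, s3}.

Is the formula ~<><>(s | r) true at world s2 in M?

Yes

At s2: <><>(s | r) is false, so ~<><>(s | r) is true.
  At s2: no accessible worlds, so <><>(s | r) is false.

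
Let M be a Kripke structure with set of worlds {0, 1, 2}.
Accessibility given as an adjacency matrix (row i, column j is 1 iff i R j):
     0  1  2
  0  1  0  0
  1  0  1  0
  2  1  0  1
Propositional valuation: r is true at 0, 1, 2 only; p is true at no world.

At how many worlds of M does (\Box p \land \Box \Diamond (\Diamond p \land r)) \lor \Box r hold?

3

Let φ = (\Box p \land \Box \Diamond (\Diamond p \land r)) \lor \Box r. Evaluate φ at each world:
  0 (successors {0}): φ is true.
  1 (successors {1}): φ is true.
  2 (successors {0, 2}): φ is true.
For instance, at 0:
  At 0: \Box p \land \Box \Diamond (\Diamond p \land r) is false, \Box r is true, so (\Box p \land \Box \Diamond (\Diamond p \land r)) \lor \Box r is true.
    At 0: \Box p is false, \Box \Diamond (\Diamond p \land r) is false, so \Box p \land \Box \Diamond (\Diamond p \land r) is false.
      At 0: \Box p requires p at every successor {0}.
        p fails at 0, so \Box p is false at 0.
      At 0: \Box \Diamond (\Diamond p \land r) requires \Diamond (\Diamond p \land r) at every successor {0}.
        \Diamond (\Diamond p \land r) fails at 0, so \Box \Diamond (\Diamond p \land r) is false at 0.
    At 0: \Box r requires r at every successor {0}.
      At 0: r is true.
    So \Box r is true at 0.
Satisfying worlds: {0, 1, 2}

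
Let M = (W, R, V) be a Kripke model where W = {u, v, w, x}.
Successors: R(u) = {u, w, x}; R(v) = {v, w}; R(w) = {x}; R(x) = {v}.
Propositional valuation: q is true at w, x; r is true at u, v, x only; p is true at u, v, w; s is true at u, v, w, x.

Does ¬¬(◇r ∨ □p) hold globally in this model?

Let φ = ¬¬(◇r ∨ □p). Evaluate φ at each world:
  u (successors {u, w, x}): φ is true.
  v (successors {v, w}): φ is true.
  w (successors {x}): φ is true.
  x (successors {v}): φ is true.
For instance, at x:
  At x: ¬(◇r ∨ □p) is false, so ¬¬(◇r ∨ □p) is true.
    At x: ◇r ∨ □p is true, so ¬(◇r ∨ □p) is false.
      At x: ◇r is true, □p is true, so ◇r ∨ □p is true.

Yes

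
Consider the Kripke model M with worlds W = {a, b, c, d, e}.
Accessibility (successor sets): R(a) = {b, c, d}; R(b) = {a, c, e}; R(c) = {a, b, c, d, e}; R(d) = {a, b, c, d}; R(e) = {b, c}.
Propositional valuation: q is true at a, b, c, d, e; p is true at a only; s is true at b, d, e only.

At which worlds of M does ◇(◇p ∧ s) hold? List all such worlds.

a, c, d, e

Let φ = ◇(◇p ∧ s). Evaluate φ at each world:
  a (successors {b, c, d}): φ is true.
  b (successors {a, c, e}): φ is false.
  c (successors {a, b, c, d, e}): φ is true.
  d (successors {a, b, c, d}): φ is true.
  e (successors {b, c}): φ is true.
For instance, at b:
  At b: ◇(◇p ∧ s) requires ◇p ∧ s at some successor in {a, c, e}.
    At a: ◇p ∧ s is false.
    At c: ◇p ∧ s is false.
    At e: ◇p ∧ s is false.
  So ◇(◇p ∧ s) is false at b.
Satisfying worlds: {a, c, d, e}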